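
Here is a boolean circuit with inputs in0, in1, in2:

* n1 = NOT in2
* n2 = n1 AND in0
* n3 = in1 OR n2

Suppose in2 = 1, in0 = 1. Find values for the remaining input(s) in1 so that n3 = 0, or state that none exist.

in1=0

Check with in2 = 1, in0 = 1 and in1=0:
n1 = NOT in2 = NOT 1 = 0
n2 = n1 AND in0 = 0 AND 1 = 0
n3 = in1 OR n2 = 0 OR 0 = 0
So n3 = 0.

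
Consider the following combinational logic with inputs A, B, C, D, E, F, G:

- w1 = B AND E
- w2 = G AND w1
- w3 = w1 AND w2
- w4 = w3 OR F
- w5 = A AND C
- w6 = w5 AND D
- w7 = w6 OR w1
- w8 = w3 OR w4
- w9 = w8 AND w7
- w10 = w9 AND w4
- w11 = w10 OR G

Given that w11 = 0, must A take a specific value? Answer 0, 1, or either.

either

Both values of A occur among assignments with w11 = 0:
  A=0: A=0, B=0, C=0, D=0, E=0, F=0, G=0
  A=1: A=1, B=0, C=0, D=0, E=0, F=0, G=0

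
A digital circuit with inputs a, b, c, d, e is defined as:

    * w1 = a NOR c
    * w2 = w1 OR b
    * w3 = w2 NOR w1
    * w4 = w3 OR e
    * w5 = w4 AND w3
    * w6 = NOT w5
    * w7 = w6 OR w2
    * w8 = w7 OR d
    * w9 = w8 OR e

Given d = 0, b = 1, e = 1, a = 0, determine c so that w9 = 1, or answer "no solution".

w9 = w8 OR e must be 1, so at least one of w8, e is 1.
Check with d = 0, b = 1, e = 1, a = 0 and c=1:
w1 = a NOR c = 0 NOR 1 = 0
w2 = w1 OR b = 0 OR 1 = 1
w3 = w2 NOR w1 = 1 NOR 0 = 0
w4 = w3 OR e = 0 OR 1 = 1
w5 = w4 AND w3 = 1 AND 0 = 0
w6 = NOT w5 = NOT 0 = 1
w7 = w6 OR w2 = 1 OR 1 = 1
w8 = w7 OR d = 1 OR 0 = 1
w9 = w8 OR e = 1 OR 1 = 1
So w9 = 1.

c=1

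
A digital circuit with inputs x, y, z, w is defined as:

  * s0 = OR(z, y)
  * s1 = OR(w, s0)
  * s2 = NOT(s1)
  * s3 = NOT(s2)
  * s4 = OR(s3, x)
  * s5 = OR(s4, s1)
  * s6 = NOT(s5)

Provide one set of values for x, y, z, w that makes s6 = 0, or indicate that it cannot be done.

Check with x=0, y=1, z=1, w=0:
s0 = OR(z, y) = OR(1, 1) = 1
s1 = OR(w, s0) = OR(0, 1) = 1
s2 = NOT(s1) = NOT 1 = 0
s3 = NOT(s2) = NOT 0 = 1
s4 = OR(s3, x) = OR(1, 0) = 1
s5 = OR(s4, s1) = OR(1, 1) = 1
s6 = NOT(s5) = NOT 1 = 0
So s6 = 0 as required.

x=0, y=1, z=1, w=0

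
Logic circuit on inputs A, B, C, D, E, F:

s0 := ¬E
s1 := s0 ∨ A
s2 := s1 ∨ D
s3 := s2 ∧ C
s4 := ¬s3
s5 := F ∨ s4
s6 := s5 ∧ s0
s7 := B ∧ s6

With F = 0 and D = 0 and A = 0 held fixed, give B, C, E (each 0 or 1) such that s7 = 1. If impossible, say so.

B=1, C=0, E=0

s7 = B ∧ s6 must be 1, so both B = 1 and s6 = 1.
Check with F = 0 and D = 0 and A = 0 and B=1, C=0, E=0:
s0 = ¬E = ¬0 = 1
s1 = s0 ∨ A = 1 ∨ 0 = 1
s2 = s1 ∨ D = 1 ∨ 0 = 1
s3 = s2 ∧ C = 1 ∧ 0 = 0
s4 = ¬s3 = ¬0 = 1
s5 = F ∨ s4 = 0 ∨ 1 = 1
s6 = s5 ∧ s0 = 1 ∧ 1 = 1
s7 = B ∧ s6 = 1 ∧ 1 = 1
So s7 = 1.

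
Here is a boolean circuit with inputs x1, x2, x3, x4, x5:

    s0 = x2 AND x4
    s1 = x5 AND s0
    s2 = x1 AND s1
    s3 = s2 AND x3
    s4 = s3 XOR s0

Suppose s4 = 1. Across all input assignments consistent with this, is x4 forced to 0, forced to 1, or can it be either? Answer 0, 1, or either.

1

s4 = s3 XOR s0 must be 1, so s3 and s0 differ.
Every assignment with s4 = 1 has x4 = 1; there are 7 such assignment(s).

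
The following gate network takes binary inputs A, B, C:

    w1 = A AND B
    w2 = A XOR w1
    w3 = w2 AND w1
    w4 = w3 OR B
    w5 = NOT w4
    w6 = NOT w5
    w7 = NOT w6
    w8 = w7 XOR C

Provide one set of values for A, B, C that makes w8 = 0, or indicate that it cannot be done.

A=0, B=0, C=1

w8 = w7 XOR C must be 0, so w7 and C are equal.
Check with A=0, B=0, C=1:
w1 = A AND B = 0 AND 0 = 0
w2 = A XOR w1 = 0 XOR 0 = 0
w3 = w2 AND w1 = 0 AND 0 = 0
w4 = w3 OR B = 0 OR 0 = 0
w5 = NOT w4 = NOT 0 = 1
w6 = NOT w5 = NOT 1 = 0
w7 = NOT w6 = NOT 0 = 1
w8 = w7 XOR C = 1 XOR 1 = 0
So w8 = 0 as required.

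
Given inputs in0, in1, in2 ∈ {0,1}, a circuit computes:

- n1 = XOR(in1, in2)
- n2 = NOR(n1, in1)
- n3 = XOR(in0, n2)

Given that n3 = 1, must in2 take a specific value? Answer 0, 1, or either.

Both values of in2 occur among assignments with n3 = 1:
  in2=0: in0=0, in1=0, in2=0
  in2=1: in0=1, in1=0, in2=1

either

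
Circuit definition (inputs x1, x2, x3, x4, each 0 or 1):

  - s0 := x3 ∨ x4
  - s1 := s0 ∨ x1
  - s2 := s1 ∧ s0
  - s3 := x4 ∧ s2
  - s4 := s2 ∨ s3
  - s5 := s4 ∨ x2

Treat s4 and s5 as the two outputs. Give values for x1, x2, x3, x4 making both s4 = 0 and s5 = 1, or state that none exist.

x1=1, x2=1, x3=0, x4=0

Check with x1=1, x2=1, x3=0, x4=0:
s0 = x3 ∨ x4 = 0 ∨ 0 = 0
s1 = s0 ∨ x1 = 0 ∨ 1 = 1
s2 = s1 ∧ s0 = 1 ∧ 0 = 0
s3 = x4 ∧ s2 = 0 ∧ 0 = 0
s4 = s2 ∨ s3 = 0 ∨ 0 = 0
s5 = s4 ∨ x2 = 0 ∨ 1 = 1
So s4 = 0 and s5 = 1.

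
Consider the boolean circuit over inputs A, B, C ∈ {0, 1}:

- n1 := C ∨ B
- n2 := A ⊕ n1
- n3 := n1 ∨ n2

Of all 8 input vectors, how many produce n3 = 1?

7

n3 = n1 ∨ n2 must be 1, so at least one of n1, n2 is 1.
Enumerating the 8 input combinations, 7 give n3 = 1 and 1 give n3 = 0.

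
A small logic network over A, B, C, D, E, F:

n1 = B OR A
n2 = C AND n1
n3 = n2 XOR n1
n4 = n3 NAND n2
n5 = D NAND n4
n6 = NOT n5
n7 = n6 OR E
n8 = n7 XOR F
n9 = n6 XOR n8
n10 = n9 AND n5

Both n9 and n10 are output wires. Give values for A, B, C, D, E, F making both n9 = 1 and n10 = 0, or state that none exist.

Check with A=1 B=1 C=0 D=1 E=0 F=1:
n1 = B OR A = 1 OR 1 = 1
n2 = C AND n1 = 0 AND 1 = 0
n3 = n2 XOR n1 = 0 XOR 1 = 1
n4 = n3 NAND n2 = 1 NAND 0 = 1
n5 = D NAND n4 = 1 NAND 1 = 0
n6 = NOT n5 = NOT 0 = 1
n7 = n6 OR E = 1 OR 0 = 1
n8 = n7 XOR F = 1 XOR 1 = 0
n9 = n6 XOR n8 = 1 XOR 0 = 1
n10 = n9 AND n5 = 1 AND 0 = 0
So n9 = 1 and n10 = 0.

A=1 B=1 C=0 D=1 E=0 F=1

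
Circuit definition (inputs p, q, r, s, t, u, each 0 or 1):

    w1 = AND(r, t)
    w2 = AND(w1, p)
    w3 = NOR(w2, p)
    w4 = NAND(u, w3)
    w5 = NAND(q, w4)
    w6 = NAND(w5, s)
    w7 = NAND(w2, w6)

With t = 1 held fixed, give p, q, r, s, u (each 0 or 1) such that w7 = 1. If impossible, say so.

w7 = NAND(w2, w6) must be 1, so at least one of w2, w6 is 0.
Check with t = 1 and p=0, q=1, r=1, s=0, u=1:
w1 = AND(r, t) = AND(1, 1) = 1
w2 = AND(w1, p) = AND(1, 0) = 0
w3 = NOR(w2, p) = NOR(0, 0) = 1
w4 = NAND(u, w3) = NAND(1, 1) = 0
w5 = NAND(q, w4) = NAND(1, 0) = 1
w6 = NAND(w5, s) = NAND(1, 0) = 1
w7 = NAND(w2, w6) = NAND(0, 1) = 1
So w7 = 1.

p=0, q=1, r=1, s=0, u=1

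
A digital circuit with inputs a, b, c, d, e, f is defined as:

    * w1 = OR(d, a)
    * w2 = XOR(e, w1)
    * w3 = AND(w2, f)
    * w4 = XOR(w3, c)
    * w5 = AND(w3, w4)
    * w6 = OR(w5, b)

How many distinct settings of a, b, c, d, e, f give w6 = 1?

36

w6 = OR(w5, b) must be 1, so at least one of w5, b is 1.
Enumerating the 64 input combinations, 36 give w6 = 1 and 28 give w6 = 0.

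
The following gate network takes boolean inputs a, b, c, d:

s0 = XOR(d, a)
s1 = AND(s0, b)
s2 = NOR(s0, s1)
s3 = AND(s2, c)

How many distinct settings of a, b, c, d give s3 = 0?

s3 = AND(s2, c) must be 0, so at least one of s2, c is 0.
Enumerating the 16 input combinations, 12 give s3 = 0 and 4 give s3 = 1.

12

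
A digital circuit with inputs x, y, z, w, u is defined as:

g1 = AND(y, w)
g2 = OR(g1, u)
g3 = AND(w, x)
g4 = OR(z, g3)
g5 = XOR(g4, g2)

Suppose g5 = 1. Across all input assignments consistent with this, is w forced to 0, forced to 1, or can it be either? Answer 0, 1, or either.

either

Both values of w occur among assignments with g5 = 1:
  w=0: x=0, y=0, z=0, w=0, u=1
  w=1: x=0, y=0, z=0, w=1, u=1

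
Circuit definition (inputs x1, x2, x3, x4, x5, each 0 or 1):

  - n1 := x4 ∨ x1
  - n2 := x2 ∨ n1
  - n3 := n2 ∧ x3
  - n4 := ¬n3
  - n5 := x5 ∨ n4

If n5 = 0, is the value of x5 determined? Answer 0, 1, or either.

n5 = x5 ∨ n4 must be 0, so both x5 = 0 and n4 = 0.
n4 = ¬n3 must be 0, so n3 = 1.
n3 = n2 ∧ x3 must be 1, so both n2 = 1 and x3 = 1.
Every assignment with n5 = 0 has x5 = 0; there are 7 such assignment(s).

0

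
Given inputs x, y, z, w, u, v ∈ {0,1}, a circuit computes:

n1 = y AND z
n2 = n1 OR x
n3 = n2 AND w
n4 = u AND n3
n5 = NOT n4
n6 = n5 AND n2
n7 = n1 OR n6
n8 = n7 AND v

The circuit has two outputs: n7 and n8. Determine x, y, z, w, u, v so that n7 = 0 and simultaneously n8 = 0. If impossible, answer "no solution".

x=0, y=0, z=0, w=0, u=1, v=1

Check with x=0, y=0, z=0, w=0, u=1, v=1:
n1 = y AND z = 0 AND 0 = 0
n2 = n1 OR x = 0 OR 0 = 0
n3 = n2 AND w = 0 AND 0 = 0
n4 = u AND n3 = 1 AND 0 = 0
n5 = NOT n4 = NOT 0 = 1
n6 = n5 AND n2 = 1 AND 0 = 0
n7 = n1 OR n6 = 0 OR 0 = 0
n8 = n7 AND v = 0 AND 1 = 0
So n7 = 0 and n8 = 0.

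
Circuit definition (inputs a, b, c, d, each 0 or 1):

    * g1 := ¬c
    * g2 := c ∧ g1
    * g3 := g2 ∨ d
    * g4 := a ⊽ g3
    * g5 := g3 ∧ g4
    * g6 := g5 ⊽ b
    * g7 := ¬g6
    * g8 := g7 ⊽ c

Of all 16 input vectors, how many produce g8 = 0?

12

g8 = g7 ⊽ c must be 0, so at least one of g7, c is 1.
Enumerating the 16 input combinations, 12 give g8 = 0 and 4 give g8 = 1.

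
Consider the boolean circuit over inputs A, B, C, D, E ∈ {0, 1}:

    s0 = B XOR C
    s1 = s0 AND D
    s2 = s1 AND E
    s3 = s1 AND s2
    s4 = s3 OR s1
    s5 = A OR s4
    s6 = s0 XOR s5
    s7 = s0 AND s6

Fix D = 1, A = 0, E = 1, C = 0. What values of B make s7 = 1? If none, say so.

no solution exists

With D = 1, A = 0, E = 1, C = 0 fixed, none of the 2 settings of B give s7 = 1.
For example, with B=0:
s0 = B XOR C = 0 XOR 0 = 0
s1 = s0 AND D = 0 AND 1 = 0
s2 = s1 AND E = 0 AND 1 = 0
s3 = s1 AND s2 = 0 AND 0 = 0
s4 = s3 OR s1 = 0 OR 0 = 0
s5 = A OR s4 = 0 OR 0 = 0
s6 = s0 XOR s5 = 0 XOR 0 = 0
s7 = s0 AND s6 = 0 AND 0 = 0
giving s7 = 0 ≠ 1.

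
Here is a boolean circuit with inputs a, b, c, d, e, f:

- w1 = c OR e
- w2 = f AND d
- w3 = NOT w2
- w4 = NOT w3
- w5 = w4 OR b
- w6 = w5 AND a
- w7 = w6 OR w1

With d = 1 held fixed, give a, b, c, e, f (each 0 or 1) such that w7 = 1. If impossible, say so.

w7 = w6 OR w1 must be 1, so at least one of w6, w1 is 1.
Check with d = 1 and a=1, b=1, c=0, e=1, f=0:
w1 = c OR e = 0 OR 1 = 1
w2 = f AND d = 0 AND 1 = 0
w3 = NOT w2 = NOT 0 = 1
w4 = NOT w3 = NOT 1 = 0
w5 = w4 OR b = 0 OR 1 = 1
w6 = w5 AND a = 1 AND 1 = 1
w7 = w6 OR w1 = 1 OR 1 = 1
So w7 = 1.

a=1, b=1, c=0, e=1, f=0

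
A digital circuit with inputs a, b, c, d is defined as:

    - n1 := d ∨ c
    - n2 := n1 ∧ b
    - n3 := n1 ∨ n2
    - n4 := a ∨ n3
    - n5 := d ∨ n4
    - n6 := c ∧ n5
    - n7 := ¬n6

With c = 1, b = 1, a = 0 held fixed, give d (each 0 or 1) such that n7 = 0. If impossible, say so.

d=0

Check with c = 1, b = 1, a = 0 and d=0:
n1 = d ∨ c = 0 ∨ 1 = 1
n2 = n1 ∧ b = 1 ∧ 1 = 1
n3 = n1 ∨ n2 = 1 ∨ 1 = 1
n4 = a ∨ n3 = 0 ∨ 1 = 1
n5 = d ∨ n4 = 0 ∨ 1 = 1
n6 = c ∧ n5 = 1 ∧ 1 = 1
n7 = ¬n6 = ¬1 = 0
So n7 = 0.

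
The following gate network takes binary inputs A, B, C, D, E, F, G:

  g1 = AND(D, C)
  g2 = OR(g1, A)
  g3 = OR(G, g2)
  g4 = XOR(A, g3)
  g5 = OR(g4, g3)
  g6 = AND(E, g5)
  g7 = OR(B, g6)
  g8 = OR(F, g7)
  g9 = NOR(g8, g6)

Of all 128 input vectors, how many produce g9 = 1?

19

g9 = NOR(g8, g6) must be 1, so both g8 = 0 and g6 = 0.
Enumerating the 128 input combinations, 19 give g9 = 1 and 109 give g9 = 0.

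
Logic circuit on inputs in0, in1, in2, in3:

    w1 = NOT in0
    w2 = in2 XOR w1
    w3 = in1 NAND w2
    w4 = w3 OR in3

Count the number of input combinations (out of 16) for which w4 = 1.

14

w4 = w3 OR in3 must be 1, so at least one of w3, in3 is 1.
Enumerating the 16 input combinations, 14 give w4 = 1 and 2 give w4 = 0.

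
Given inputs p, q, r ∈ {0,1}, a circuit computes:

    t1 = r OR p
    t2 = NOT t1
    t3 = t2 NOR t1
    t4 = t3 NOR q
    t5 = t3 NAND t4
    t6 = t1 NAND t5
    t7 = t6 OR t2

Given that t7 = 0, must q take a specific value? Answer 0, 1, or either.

Both values of q occur among assignments with t7 = 0:
  q=0: p=0, q=0, r=1
  q=1: p=0, q=1, r=1

either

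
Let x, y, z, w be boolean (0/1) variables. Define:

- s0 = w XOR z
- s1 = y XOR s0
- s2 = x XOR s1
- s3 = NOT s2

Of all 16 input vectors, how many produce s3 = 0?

8

s3 = NOT s2 must be 0, so s2 = 1.
s2 = x XOR s1 must be 1, so x and s1 differ.
Enumerating the 16 input combinations, 8 give s3 = 0 and 8 give s3 = 1.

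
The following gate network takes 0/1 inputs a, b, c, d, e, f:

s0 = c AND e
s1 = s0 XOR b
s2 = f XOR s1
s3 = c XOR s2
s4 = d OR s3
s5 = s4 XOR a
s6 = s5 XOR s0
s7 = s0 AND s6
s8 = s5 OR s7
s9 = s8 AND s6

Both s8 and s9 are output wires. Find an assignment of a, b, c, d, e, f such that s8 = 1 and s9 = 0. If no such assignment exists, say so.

Check with a=0, b=1, c=1, d=1, e=1, f=0:
s0 = c AND e = 1 AND 1 = 1
s1 = s0 XOR b = 1 XOR 1 = 0
s2 = f XOR s1 = 0 XOR 0 = 0
s3 = c XOR s2 = 1 XOR 0 = 1
s4 = d OR s3 = 1 OR 1 = 1
s5 = s4 XOR a = 1 XOR 0 = 1
s6 = s5 XOR s0 = 1 XOR 1 = 0
s7 = s0 AND s6 = 1 AND 0 = 0
s8 = s5 OR s7 = 1 OR 0 = 1
s9 = s8 AND s6 = 1 AND 0 = 0
So s8 = 1 and s9 = 0.

a=0, b=1, c=1, d=1, e=1, f=0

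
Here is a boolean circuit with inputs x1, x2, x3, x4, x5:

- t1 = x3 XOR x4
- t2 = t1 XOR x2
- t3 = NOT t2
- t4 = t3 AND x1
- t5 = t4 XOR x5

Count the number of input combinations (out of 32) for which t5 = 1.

16

t5 = t4 XOR x5 must be 1, so t4 and x5 differ.
Enumerating the 32 input combinations, 16 give t5 = 1 and 16 give t5 = 0.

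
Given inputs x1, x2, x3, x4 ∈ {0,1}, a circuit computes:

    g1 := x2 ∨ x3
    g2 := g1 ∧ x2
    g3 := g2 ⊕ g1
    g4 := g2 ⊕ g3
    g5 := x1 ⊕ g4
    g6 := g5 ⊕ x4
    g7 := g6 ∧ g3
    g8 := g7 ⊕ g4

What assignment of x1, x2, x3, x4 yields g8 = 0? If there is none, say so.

x1=1, x2=0, x3=1, x4=1

Check with x1=1, x2=0, x3=1, x4=1:
g1 = x2 ∨ x3 = 0 ∨ 1 = 1
g2 = g1 ∧ x2 = 1 ∧ 0 = 0
g3 = g2 ⊕ g1 = 0 ⊕ 1 = 1
g4 = g2 ⊕ g3 = 0 ⊕ 1 = 1
g5 = x1 ⊕ g4 = 1 ⊕ 1 = 0
g6 = g5 ⊕ x4 = 0 ⊕ 1 = 1
g7 = g6 ∧ g3 = 1 ∧ 1 = 1
g8 = g7 ⊕ g4 = 1 ⊕ 1 = 0
So g8 = 0 as required.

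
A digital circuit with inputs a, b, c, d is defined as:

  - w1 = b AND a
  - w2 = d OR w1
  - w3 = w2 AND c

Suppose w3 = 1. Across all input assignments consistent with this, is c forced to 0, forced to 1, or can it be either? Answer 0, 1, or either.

1

w3 = w2 AND c must be 1, so both w2 = 1 and c = 1.
Every assignment with w3 = 1 has c = 1; there are 5 such assignment(s).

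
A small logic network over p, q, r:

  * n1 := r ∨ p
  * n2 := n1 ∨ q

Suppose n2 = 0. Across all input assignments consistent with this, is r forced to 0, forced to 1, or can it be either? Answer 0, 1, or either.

0

n2 = n1 ∨ q must be 0, so both n1 = 0 and q = 0.
Every assignment with n2 = 0 has r = 0; there are 1 such assignment(s).
  p=0, q=0, r=0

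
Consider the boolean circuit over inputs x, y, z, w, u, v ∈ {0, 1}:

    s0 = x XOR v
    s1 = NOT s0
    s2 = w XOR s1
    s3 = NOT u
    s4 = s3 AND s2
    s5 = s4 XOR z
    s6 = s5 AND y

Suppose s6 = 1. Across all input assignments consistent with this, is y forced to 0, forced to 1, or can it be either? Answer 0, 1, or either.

1

s6 = s5 AND y must be 1, so both s5 = 1 and y = 1.
s5 = s4 XOR z must be 1, so s4 and z differ.
Every assignment with s6 = 1 has y = 1; there are 16 such assignment(s).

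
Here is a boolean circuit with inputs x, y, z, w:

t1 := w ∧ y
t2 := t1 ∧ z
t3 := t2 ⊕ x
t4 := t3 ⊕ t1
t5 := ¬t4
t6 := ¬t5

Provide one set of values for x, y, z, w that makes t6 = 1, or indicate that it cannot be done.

Check with x=1, y=0, z=1, w=1:
t1 = w ∧ y = 1 ∧ 0 = 0
t2 = t1 ∧ z = 0 ∧ 1 = 0
t3 = t2 ⊕ x = 0 ⊕ 1 = 1
t4 = t3 ⊕ t1 = 1 ⊕ 0 = 1
t5 = ¬t4 = ¬1 = 0
t6 = ¬t5 = ¬0 = 1
So t6 = 1 as required.

x=1, y=0, z=1, w=1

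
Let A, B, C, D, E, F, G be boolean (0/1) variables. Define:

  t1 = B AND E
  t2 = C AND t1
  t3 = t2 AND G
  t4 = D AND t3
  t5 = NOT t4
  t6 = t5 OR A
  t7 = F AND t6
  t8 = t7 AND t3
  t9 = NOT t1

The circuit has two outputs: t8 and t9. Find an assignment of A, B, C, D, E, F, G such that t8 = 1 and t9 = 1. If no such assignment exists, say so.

Across all 128 input combinations, none give both t8 = 1 and t9 = 1.

no solution exists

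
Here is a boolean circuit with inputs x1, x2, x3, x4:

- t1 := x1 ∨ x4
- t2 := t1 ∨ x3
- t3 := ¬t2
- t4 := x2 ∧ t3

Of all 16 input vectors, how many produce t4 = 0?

15

t4 = x2 ∧ t3 must be 0, so at least one of x2, t3 is 0.
Enumerating the 16 input combinations, 15 give t4 = 0 and 1 give t4 = 1.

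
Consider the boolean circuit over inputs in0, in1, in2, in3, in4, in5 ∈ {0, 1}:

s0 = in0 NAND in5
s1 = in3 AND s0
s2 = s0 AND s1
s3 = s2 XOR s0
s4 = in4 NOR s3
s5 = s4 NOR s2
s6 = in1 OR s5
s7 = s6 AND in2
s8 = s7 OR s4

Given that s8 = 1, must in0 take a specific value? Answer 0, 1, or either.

Both values of in0 occur among assignments with s8 = 1:
  in0=0: in0=0, in1=0, in2=0, in3=1, in4=0, in5=0
  in0=1: in0=1, in1=0, in2=0, in3=0, in4=0, in5=1

either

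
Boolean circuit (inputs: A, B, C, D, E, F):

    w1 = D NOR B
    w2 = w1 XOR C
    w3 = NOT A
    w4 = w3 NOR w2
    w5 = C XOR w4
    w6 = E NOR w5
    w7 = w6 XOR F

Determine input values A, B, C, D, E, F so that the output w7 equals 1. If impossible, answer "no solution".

A=0 B=0 C=0 D=0 E=1 F=1

Check with A=0 B=0 C=0 D=0 E=1 F=1:
w1 = D NOR B = 0 NOR 0 = 1
w2 = w1 XOR C = 1 XOR 0 = 1
w3 = NOT A = NOT 0 = 1
w4 = w3 NOR w2 = 1 NOR 1 = 0
w5 = C XOR w4 = 0 XOR 0 = 0
w6 = E NOR w5 = 1 NOR 0 = 0
w7 = w6 XOR F = 0 XOR 1 = 1
So w7 = 1 as required.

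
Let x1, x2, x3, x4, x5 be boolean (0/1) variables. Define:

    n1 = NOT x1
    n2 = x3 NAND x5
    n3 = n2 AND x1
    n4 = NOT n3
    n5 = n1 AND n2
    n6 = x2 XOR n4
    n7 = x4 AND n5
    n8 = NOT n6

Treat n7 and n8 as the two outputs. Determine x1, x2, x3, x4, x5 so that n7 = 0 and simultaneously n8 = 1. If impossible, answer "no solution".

x1=1, x2=0, x3=1, x4=0, x5=0

Check with x1=1, x2=0, x3=1, x4=0, x5=0:
n1 = NOT x1 = NOT 1 = 0
n2 = x3 NAND x5 = 1 NAND 0 = 1
n3 = n2 AND x1 = 1 AND 1 = 1
n4 = NOT n3 = NOT 1 = 0
n5 = n1 AND n2 = 0 AND 1 = 0
n6 = x2 XOR n4 = 0 XOR 0 = 0
n7 = x4 AND n5 = 0 AND 0 = 0
n8 = NOT n6 = NOT 0 = 1
So n7 = 0 and n8 = 1.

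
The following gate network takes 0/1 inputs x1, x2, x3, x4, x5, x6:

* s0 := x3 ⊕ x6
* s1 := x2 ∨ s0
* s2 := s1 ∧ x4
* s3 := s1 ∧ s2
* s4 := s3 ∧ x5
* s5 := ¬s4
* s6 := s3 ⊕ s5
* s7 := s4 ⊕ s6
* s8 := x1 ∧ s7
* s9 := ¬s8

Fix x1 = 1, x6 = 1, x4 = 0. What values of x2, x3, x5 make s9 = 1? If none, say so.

no solution exists

With x1 = 1, x6 = 1, x4 = 0 fixed, none of the 8 settings of x2, x3, x5 give s9 = 1.
For example, with x2=1, x3=0, x5=0:
s0 = x3 ⊕ x6 = 0 ⊕ 1 = 1
s1 = x2 ∨ s0 = 1 ∨ 1 = 1
s2 = s1 ∧ x4 = 1 ∧ 0 = 0
s3 = s1 ∧ s2 = 1 ∧ 0 = 0
s4 = s3 ∧ x5 = 0 ∧ 0 = 0
s5 = ¬s4 = ¬0 = 1
s6 = s3 ⊕ s5 = 0 ⊕ 1 = 1
s7 = s4 ⊕ s6 = 0 ⊕ 1 = 1
s8 = x1 ∧ s7 = 1 ∧ 1 = 1
s9 = ¬s8 = ¬1 = 0
giving s9 = 0 ≠ 1.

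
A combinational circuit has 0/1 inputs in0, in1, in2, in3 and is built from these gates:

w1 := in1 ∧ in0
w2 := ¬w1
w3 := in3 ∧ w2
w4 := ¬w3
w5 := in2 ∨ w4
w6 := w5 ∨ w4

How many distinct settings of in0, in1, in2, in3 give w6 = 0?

w6 = w5 ∨ w4 must be 0, so both w5 = 0 and w4 = 0.
Satisfying assignments:
  in0=0, in1=0, in2=0, in3=1
  in0=0, in1=1, in2=0, in3=1
  in0=1, in1=0, in2=0, in3=1

3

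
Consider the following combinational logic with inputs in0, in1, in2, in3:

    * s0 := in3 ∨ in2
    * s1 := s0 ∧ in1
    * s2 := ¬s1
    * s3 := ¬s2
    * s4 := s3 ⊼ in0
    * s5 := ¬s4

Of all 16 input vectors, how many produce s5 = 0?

13

s5 = ¬s4 must be 0, so s4 = 1.
s4 = s3 ⊼ in0 must be 1, so at least one of s3, in0 is 0.
Enumerating the 16 input combinations, 13 give s5 = 0 and 3 give s5 = 1.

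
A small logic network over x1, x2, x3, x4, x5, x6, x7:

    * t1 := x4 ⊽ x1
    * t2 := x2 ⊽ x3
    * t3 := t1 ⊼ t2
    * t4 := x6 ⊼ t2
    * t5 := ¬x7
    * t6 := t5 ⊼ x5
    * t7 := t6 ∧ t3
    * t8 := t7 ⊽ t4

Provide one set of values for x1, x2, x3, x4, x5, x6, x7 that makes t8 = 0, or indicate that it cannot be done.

t8 = t7 ⊽ t4 must be 0, so at least one of t7, t4 is 1.
Check with x1=1 x2=1 x3=0 x4=1 x5=0 x6=0 x7=1:
t1 = x4 ⊽ x1 = 1 ⊽ 1 = 0
t2 = x2 ⊽ x3 = 1 ⊽ 0 = 0
t3 = t1 ⊼ t2 = 0 ⊼ 0 = 1
t4 = x6 ⊼ t2 = 0 ⊼ 0 = 1
t5 = ¬x7 = ¬1 = 0
t6 = t5 ⊼ x5 = 0 ⊼ 0 = 1
t7 = t6 ∧ t3 = 1 ∧ 1 = 1
t8 = t7 ⊽ t4 = 1 ⊽ 1 = 0
So t8 = 0 as required.

x1=1 x2=1 x3=0 x4=1 x5=0 x6=0 x7=1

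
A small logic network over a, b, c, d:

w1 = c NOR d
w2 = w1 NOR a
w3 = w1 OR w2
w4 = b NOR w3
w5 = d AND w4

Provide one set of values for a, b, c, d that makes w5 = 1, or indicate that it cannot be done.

a=1, b=0, c=0, d=1

w5 = d AND w4 must be 1, so both d = 1 and w4 = 1.
w4 = b NOR w3 must be 1, so both b = 0 and w3 = 0.
w3 = w1 OR w2 must be 0, so both w1 = 0 and w2 = 0.
Check with a=1, b=0, c=0, d=1:
w1 = c NOR d = 0 NOR 1 = 0
w2 = w1 NOR a = 0 NOR 1 = 0
w3 = w1 OR w2 = 0 OR 0 = 0
w4 = b NOR w3 = 0 NOR 0 = 1
w5 = d AND w4 = 1 AND 1 = 1
So w5 = 1 as required.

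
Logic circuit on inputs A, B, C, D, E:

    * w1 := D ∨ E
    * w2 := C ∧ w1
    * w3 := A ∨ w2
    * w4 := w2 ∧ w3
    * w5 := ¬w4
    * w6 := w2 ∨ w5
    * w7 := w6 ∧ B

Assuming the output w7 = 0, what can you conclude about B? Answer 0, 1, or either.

0

w7 = w6 ∧ B must be 0, so at least one of w6, B is 0.
Every assignment with w7 = 0 has B = 0; there are 16 such assignment(s).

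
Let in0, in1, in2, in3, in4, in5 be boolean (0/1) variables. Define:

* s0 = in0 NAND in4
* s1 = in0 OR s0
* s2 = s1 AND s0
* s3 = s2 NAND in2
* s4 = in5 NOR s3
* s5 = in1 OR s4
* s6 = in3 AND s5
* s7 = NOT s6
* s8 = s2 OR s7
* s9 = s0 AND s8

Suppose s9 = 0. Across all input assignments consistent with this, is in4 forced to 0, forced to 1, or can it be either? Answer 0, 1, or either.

1

s9 = s0 AND s8 must be 0, so at least one of s0, s8 is 0.
Every assignment with s9 = 0 has in4 = 1; there are 16 such assignment(s).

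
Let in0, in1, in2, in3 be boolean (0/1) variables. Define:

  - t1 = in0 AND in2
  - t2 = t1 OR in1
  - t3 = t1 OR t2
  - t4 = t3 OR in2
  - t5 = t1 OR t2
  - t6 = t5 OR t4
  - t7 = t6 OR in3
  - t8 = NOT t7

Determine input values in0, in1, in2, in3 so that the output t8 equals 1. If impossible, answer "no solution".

t8 = NOT t7 must be 1, so t7 = 0.
t7 = t6 OR in3 must be 0, so both t6 = 0 and in3 = 0.
t6 = t5 OR t4 must be 0, so both t5 = 0 and t4 = 0.
Check with in0=0 in1=0 in2=0 in3=0:
t1 = in0 AND in2 = 0 AND 0 = 0
t2 = t1 OR in1 = 0 OR 0 = 0
t3 = t1 OR t2 = 0 OR 0 = 0
t4 = t3 OR in2 = 0 OR 0 = 0
t5 = t1 OR t2 = 0 OR 0 = 0
t6 = t5 OR t4 = 0 OR 0 = 0
t7 = t6 OR in3 = 0 OR 0 = 0
t8 = NOT t7 = NOT 0 = 1
So t8 = 1 as required.

in0=0 in1=0 in2=0 in3=0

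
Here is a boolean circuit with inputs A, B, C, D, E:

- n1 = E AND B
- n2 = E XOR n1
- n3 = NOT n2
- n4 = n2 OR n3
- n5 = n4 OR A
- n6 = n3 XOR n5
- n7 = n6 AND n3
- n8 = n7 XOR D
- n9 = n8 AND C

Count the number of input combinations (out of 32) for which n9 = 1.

8

n9 = n8 AND C must be 1, so both n8 = 1 and C = 1.
Enumerating the 32 input combinations, 8 give n9 = 1 and 24 give n9 = 0.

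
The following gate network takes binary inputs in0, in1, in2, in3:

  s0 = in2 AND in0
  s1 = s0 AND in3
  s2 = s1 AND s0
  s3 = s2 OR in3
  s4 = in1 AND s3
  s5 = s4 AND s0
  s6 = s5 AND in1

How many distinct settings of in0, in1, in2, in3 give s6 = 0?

s6 = s5 AND in1 must be 0, so at least one of s5, in1 is 0.
Enumerating the 16 input combinations, 15 give s6 = 0 and 1 give s6 = 1.

15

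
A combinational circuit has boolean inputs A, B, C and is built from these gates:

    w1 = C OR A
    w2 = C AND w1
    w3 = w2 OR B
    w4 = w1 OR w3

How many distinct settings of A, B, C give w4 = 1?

7

w4 = w1 OR w3 must be 1, so at least one of w1, w3 is 1.
Enumerating the 8 input combinations, 7 give w4 = 1 and 1 give w4 = 0.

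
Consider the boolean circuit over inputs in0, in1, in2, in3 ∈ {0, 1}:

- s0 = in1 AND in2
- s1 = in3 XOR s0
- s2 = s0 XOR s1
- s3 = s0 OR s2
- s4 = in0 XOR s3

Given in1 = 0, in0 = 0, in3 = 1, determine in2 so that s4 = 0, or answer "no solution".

no solution exists

With in1 = 0, in0 = 0, in3 = 1 fixed, none of the 2 settings of in2 give s4 = 0.
For example, with in2=1:
s0 = in1 AND in2 = 0 AND 1 = 0
s1 = in3 XOR s0 = 1 XOR 0 = 1
s2 = s0 XOR s1 = 0 XOR 1 = 1
s3 = s0 OR s2 = 0 OR 1 = 1
s4 = in0 XOR s3 = 0 XOR 1 = 1
giving s4 = 1 ≠ 0.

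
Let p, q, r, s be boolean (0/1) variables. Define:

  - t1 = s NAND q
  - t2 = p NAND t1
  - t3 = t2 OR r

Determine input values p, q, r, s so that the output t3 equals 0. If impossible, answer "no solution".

p=1 q=0 r=0 s=1

t3 = t2 OR r must be 0, so both t2 = 0 and r = 0.
Check with p=1 q=0 r=0 s=1:
t1 = s NAND q = 1 NAND 0 = 1
t2 = p NAND t1 = 1 NAND 1 = 0
t3 = t2 OR r = 0 OR 0 = 0
So t3 = 0 as required.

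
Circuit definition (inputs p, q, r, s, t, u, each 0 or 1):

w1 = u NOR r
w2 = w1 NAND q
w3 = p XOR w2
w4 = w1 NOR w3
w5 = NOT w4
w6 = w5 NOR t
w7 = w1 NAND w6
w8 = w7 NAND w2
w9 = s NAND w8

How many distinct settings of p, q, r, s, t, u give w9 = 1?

w9 = s NAND w8 must be 1, so at least one of s, w8 is 0.
Enumerating the 64 input combinations, 60 give w9 = 1 and 4 give w9 = 0.

60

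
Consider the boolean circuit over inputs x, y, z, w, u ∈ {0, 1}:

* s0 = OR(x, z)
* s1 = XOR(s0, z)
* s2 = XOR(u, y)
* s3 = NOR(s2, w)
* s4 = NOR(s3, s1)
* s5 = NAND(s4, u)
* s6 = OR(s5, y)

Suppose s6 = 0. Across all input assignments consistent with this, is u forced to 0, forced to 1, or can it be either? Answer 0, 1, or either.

1

s6 = OR(s5, y) must be 0, so both s5 = 0 and y = 0.
s5 = NAND(s4, u) must be 0, so both s4 = 1 and u = 1.
s4 = NOR(s3, s1) must be 1, so both s3 = 0 and s1 = 0.
Every assignment with s6 = 0 has u = 1; there are 6 such assignment(s).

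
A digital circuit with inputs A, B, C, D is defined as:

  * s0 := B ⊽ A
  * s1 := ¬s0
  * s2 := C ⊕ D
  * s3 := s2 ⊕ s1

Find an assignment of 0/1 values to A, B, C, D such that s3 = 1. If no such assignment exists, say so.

s3 = s2 ⊕ s1 must be 1, so s2 and s1 differ.
Check with A=1, B=0, C=0, D=0:
s0 = B ⊽ A = 0 ⊽ 1 = 0
s1 = ¬s0 = ¬0 = 1
s2 = C ⊕ D = 0 ⊕ 0 = 0
s3 = s2 ⊕ s1 = 0 ⊕ 1 = 1
So s3 = 1 as required.

A=1, B=0, C=0, D=0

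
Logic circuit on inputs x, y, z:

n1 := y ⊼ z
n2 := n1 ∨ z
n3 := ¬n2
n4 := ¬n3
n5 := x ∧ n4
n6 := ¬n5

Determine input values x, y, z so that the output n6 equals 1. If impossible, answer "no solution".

x=0, y=0, z=1

n6 = ¬n5 must be 1, so n5 = 0.
n5 = x ∧ n4 must be 0, so at least one of x, n4 is 0.
Check with x=0, y=0, z=1:
n1 = y ⊼ z = 0 ⊼ 1 = 1
n2 = n1 ∨ z = 1 ∨ 1 = 1
n3 = ¬n2 = ¬1 = 0
n4 = ¬n3 = ¬0 = 1
n5 = x ∧ n4 = 0 ∧ 1 = 0
n6 = ¬n5 = ¬0 = 1
So n6 = 1 as required.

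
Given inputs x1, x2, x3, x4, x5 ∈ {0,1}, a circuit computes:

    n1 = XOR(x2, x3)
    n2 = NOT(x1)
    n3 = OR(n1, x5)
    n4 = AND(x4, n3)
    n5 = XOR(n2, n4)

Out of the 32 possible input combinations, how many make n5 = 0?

n5 = XOR(n2, n4) must be 0, so n2 and n4 are equal.
Enumerating the 32 input combinations, 16 give n5 = 0 and 16 give n5 = 1.

16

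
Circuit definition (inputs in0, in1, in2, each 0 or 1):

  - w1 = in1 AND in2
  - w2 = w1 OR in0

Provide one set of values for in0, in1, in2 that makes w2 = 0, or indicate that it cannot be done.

in0=0, in1=0, in2=1

Check with in0=0, in1=0, in2=1:
w1 = in1 AND in2 = 0 AND 1 = 0
w2 = w1 OR in0 = 0 OR 0 = 0
So w2 = 0 as required.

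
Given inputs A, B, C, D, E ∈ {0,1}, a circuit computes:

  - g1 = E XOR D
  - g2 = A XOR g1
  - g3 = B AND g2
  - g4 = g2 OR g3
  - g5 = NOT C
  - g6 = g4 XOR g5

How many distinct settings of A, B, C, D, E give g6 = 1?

16

g6 = g4 XOR g5 must be 1, so g4 and g5 differ.
Enumerating the 32 input combinations, 16 give g6 = 1 and 16 give g6 = 0.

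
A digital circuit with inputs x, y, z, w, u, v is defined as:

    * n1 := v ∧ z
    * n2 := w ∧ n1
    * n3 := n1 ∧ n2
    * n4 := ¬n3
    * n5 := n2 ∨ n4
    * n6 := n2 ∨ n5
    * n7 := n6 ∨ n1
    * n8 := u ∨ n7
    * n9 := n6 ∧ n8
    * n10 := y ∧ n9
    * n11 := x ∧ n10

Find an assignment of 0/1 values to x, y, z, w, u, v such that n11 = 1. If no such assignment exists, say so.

x=1 y=1 z=0 w=1 u=0 v=0

n11 = x ∧ n10 must be 1, so both x = 1 and n10 = 1.
n10 = y ∧ n9 must be 1, so both y = 1 and n9 = 1.
n9 = n6 ∧ n8 must be 1, so both n6 = 1 and n8 = 1.
Check with x=1 y=1 z=0 w=1 u=0 v=0:
n1 = v ∧ z = 0 ∧ 0 = 0
n2 = w ∧ n1 = 1 ∧ 0 = 0
n3 = n1 ∧ n2 = 0 ∧ 0 = 0
n4 = ¬n3 = ¬0 = 1
n5 = n2 ∨ n4 = 0 ∨ 1 = 1
n6 = n2 ∨ n5 = 0 ∨ 1 = 1
n7 = n6 ∨ n1 = 1 ∨ 0 = 1
n8 = u ∨ n7 = 0 ∨ 1 = 1
n9 = n6 ∧ n8 = 1 ∧ 1 = 1
n10 = y ∧ n9 = 1 ∧ 1 = 1
n11 = x ∧ n10 = 1 ∧ 1 = 1
So n11 = 1 as required.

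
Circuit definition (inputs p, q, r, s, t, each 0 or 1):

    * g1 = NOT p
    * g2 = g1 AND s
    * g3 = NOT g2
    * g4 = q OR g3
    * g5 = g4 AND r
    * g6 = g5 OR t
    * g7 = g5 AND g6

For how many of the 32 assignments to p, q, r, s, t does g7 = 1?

14

g7 = g5 AND g6 must be 1, so both g5 = 1 and g6 = 1.
g5 = g4 AND r must be 1, so both g4 = 1 and r = 1.
Enumerating the 32 input combinations, 14 give g7 = 1 and 18 give g7 = 0.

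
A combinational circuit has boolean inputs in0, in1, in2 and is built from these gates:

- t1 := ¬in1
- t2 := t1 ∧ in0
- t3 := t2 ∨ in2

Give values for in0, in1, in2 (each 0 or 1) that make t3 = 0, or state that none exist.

in0=0, in1=1, in2=0

t3 = t2 ∨ in2 must be 0, so both t2 = 0 and in2 = 0.
Check with in0=0, in1=1, in2=0:
t1 = ¬in1 = ¬1 = 0
t2 = t1 ∧ in0 = 0 ∧ 0 = 0
t3 = t2 ∨ in2 = 0 ∨ 0 = 0
So t3 = 0 as required.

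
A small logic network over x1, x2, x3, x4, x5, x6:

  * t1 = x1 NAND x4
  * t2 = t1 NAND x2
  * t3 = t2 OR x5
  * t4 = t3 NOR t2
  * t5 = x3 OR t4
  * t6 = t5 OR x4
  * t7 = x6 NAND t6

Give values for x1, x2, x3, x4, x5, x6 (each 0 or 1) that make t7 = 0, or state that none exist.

Check with x1=1, x2=1, x3=1, x4=0, x5=1, x6=1:
t1 = x1 NAND x4 = 1 NAND 0 = 1
t2 = t1 NAND x2 = 1 NAND 1 = 0
t3 = t2 OR x5 = 0 OR 1 = 1
t4 = t3 NOR t2 = 1 NOR 0 = 0
t5 = x3 OR t4 = 1 OR 0 = 1
t6 = t5 OR x4 = 1 OR 0 = 1
t7 = x6 NAND t6 = 1 NAND 1 = 0
So t7 = 0 as required.

x1=1, x2=1, x3=1, x4=0, x5=1, x6=1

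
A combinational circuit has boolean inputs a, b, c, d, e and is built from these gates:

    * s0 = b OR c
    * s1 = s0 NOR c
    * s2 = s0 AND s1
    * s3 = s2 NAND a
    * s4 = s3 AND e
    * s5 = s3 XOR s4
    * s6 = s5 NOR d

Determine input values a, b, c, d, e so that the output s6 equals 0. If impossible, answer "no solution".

s6 = s5 NOR d must be 0, so at least one of s5, d is 1.
Check with a=1, b=1, c=1, d=1, e=1:
s0 = b OR c = 1 OR 1 = 1
s1 = s0 NOR c = 1 NOR 1 = 0
s2 = s0 AND s1 = 1 AND 0 = 0
s3 = s2 NAND a = 0 NAND 1 = 1
s4 = s3 AND e = 1 AND 1 = 1
s5 = s3 XOR s4 = 1 XOR 1 = 0
s6 = s5 NOR d = 0 NOR 1 = 0
So s6 = 0 as required.

a=1, b=1, c=1, d=1, e=1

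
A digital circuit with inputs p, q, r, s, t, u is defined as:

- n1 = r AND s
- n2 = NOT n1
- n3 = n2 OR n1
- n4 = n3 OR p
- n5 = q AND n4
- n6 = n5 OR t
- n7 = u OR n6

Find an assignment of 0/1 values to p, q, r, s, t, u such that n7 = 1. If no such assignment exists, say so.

n7 = u OR n6 must be 1, so at least one of u, n6 is 1.
Check with p=1 q=0 r=0 s=0 t=0 u=1:
n1 = r AND s = 0 AND 0 = 0
n2 = NOT n1 = NOT 0 = 1
n3 = n2 OR n1 = 1 OR 0 = 1
n4 = n3 OR p = 1 OR 1 = 1
n5 = q AND n4 = 0 AND 1 = 0
n6 = n5 OR t = 0 OR 0 = 0
n7 = u OR n6 = 1 OR 0 = 1
So n7 = 1 as required.

p=1 q=0 r=0 s=0 t=0 u=1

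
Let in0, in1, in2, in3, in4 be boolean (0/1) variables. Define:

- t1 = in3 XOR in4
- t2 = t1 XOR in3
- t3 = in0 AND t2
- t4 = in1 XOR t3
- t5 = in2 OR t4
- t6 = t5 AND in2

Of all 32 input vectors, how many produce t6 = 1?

t6 = t5 AND in2 must be 1, so both t5 = 1 and in2 = 1.
t5 = in2 OR t4 must be 1, so at least one of in2, t4 is 1.
Enumerating the 32 input combinations, 16 give t6 = 1 and 16 give t6 = 0.

16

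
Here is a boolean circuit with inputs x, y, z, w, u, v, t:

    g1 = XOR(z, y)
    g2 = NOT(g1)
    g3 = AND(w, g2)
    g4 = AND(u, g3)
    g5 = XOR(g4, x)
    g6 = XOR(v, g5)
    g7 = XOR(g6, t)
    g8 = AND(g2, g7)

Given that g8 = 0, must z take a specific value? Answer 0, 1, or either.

either

Both values of z occur among assignments with g8 = 0:
  z=0: x=0, y=0, z=0, w=0, u=0, v=0, t=0
  z=1: x=0, y=0, z=1, w=0, u=0, v=0, t=0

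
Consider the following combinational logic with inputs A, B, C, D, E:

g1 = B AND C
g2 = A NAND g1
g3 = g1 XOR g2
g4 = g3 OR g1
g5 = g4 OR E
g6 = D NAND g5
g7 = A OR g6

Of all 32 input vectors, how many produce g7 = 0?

8

g7 = A OR g6 must be 0, so both A = 0 and g6 = 0.
g6 = D NAND g5 must be 0, so both D = 1 and g5 = 1.
g5 = g4 OR E must be 1, so at least one of g4, E is 1.
Enumerating the 32 input combinations, 8 give g7 = 0 and 24 give g7 = 1.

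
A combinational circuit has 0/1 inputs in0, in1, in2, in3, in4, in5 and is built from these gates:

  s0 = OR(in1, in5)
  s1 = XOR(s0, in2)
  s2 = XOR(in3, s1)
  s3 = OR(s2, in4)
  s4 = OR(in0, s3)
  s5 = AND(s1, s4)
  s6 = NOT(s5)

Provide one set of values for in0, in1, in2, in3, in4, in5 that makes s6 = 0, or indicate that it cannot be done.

in0=0, in1=0, in2=0, in3=1, in4=1, in5=1

s6 = NOT(s5) must be 0, so s5 = 1.
s5 = AND(s1, s4) must be 1, so both s1 = 1 and s4 = 1.
Check with in0=0, in1=0, in2=0, in3=1, in4=1, in5=1:
s0 = OR(in1, in5) = OR(0, 1) = 1
s1 = XOR(s0, in2) = XOR(1, 0) = 1
s2 = XOR(in3, s1) = XOR(1, 1) = 0
s3 = OR(s2, in4) = OR(0, 1) = 1
s4 = OR(in0, s3) = OR(0, 1) = 1
s5 = AND(s1, s4) = AND(1, 1) = 1
s6 = NOT(s5) = NOT 1 = 0
So s6 = 0 as required.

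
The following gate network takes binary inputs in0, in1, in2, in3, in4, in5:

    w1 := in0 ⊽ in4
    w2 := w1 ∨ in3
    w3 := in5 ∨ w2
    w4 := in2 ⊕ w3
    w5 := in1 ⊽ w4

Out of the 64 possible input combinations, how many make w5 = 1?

16

w5 = in1 ⊽ w4 must be 1, so both in1 = 0 and w4 = 0.
w4 = in2 ⊕ w3 must be 0, so in2 and w3 are equal.
Enumerating the 64 input combinations, 16 give w5 = 1 and 48 give w5 = 0.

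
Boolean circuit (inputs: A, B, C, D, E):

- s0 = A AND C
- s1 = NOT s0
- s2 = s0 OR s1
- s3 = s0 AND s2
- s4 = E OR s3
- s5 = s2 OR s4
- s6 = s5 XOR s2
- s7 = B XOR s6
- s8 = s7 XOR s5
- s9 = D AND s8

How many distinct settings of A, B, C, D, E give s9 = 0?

s9 = D AND s8 must be 0, so at least one of D, s8 is 0.
Enumerating the 32 input combinations, 24 give s9 = 0 and 8 give s9 = 1.

24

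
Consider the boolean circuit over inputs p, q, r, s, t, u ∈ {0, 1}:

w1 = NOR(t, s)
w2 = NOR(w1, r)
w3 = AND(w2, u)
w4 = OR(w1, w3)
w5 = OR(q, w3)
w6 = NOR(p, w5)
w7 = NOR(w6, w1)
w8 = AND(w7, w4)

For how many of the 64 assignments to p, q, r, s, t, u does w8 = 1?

12

w8 = AND(w7, w4) must be 1, so both w7 = 1 and w4 = 1.
w7 = NOR(w6, w1) must be 1, so both w6 = 0 and w1 = 0.
w4 = OR(w1, w3) must be 1, so at least one of w1, w3 is 1.
Enumerating the 64 input combinations, 12 give w8 = 1 and 52 give w8 = 0.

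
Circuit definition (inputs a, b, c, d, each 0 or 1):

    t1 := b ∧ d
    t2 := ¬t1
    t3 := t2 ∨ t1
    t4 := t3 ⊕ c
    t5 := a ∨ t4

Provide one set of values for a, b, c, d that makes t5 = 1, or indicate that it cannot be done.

t5 = a ∨ t4 must be 1, so at least one of a, t4 is 1.
Check with a=0, b=0, c=0, d=1:
t1 = b ∧ d = 0 ∧ 1 = 0
t2 = ¬t1 = ¬0 = 1
t3 = t2 ∨ t1 = 1 ∨ 0 = 1
t4 = t3 ⊕ c = 1 ⊕ 0 = 1
t5 = a ∨ t4 = 0 ∨ 1 = 1
So t5 = 1 as required.

a=0, b=0, c=0, d=1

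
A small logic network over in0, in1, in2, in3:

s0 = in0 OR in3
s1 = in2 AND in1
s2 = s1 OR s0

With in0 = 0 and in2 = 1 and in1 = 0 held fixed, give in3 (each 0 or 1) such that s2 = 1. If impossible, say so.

in3=1

s2 = s1 OR s0 must be 1, so at least one of s1, s0 is 1.
Check with in0 = 0 and in2 = 1 and in1 = 0 and in3=1:
s0 = in0 OR in3 = 0 OR 1 = 1
s1 = in2 AND in1 = 1 AND 0 = 0
s2 = s1 OR s0 = 0 OR 1 = 1
So s2 = 1.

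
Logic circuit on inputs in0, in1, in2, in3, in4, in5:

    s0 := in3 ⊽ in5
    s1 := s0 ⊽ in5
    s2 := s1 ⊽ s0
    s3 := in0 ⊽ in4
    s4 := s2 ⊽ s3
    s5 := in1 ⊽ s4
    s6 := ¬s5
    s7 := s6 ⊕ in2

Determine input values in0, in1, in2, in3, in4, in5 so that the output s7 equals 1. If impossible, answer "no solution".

in0=0, in1=0, in2=0, in3=1, in4=1, in5=0

Check with in0=0, in1=0, in2=0, in3=1, in4=1, in5=0:
s0 = in3 ⊽ in5 = 1 ⊽ 0 = 0
s1 = s0 ⊽ in5 = 0 ⊽ 0 = 1
s2 = s1 ⊽ s0 = 1 ⊽ 0 = 0
s3 = in0 ⊽ in4 = 0 ⊽ 1 = 0
s4 = s2 ⊽ s3 = 0 ⊽ 0 = 1
s5 = in1 ⊽ s4 = 0 ⊽ 1 = 0
s6 = ¬s5 = ¬0 = 1
s7 = s6 ⊕ in2 = 1 ⊕ 0 = 1
So s7 = 1 as required.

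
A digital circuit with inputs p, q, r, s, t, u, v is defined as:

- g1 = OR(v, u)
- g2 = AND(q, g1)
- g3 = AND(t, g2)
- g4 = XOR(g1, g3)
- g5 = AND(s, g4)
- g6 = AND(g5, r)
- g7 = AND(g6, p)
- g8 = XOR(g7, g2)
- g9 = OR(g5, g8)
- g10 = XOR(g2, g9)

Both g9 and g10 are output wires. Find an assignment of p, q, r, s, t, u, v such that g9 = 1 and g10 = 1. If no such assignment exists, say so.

Check with p=0, q=0, r=1, s=1, t=1, u=0, v=1:
g1 = OR(v, u) = OR(1, 0) = 1
g2 = AND(q, g1) = AND(0, 1) = 0
g3 = AND(t, g2) = AND(1, 0) = 0
g4 = XOR(g1, g3) = XOR(1, 0) = 1
g5 = AND(s, g4) = AND(1, 1) = 1
g6 = AND(g5, r) = AND(1, 1) = 1
g7 = AND(g6, p) = AND(1, 0) = 0
g8 = XOR(g7, g2) = XOR(0, 0) = 0
g9 = OR(g5, g8) = OR(1, 0) = 1
g10 = XOR(g2, g9) = XOR(0, 1) = 1
So g9 = 1 and g10 = 1.

p=0, q=0, r=1, s=1, t=1, u=0, v=1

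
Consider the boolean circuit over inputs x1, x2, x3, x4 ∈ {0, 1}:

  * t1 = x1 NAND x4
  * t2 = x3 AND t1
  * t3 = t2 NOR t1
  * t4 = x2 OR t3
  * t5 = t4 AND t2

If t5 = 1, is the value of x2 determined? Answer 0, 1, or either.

t5 = t4 AND t2 must be 1, so both t4 = 1 and t2 = 1.
t4 = x2 OR t3 must be 1, so at least one of x2, t3 is 1.
t2 = x3 AND t1 must be 1, so both x3 = 1 and t1 = 1.
Every assignment with t5 = 1 has x2 = 1; there are 3 such assignment(s).
  x1=0, x2=1, x3=1, x4=0
  x1=0, x2=1, x3=1, x4=1
  x1=1, x2=1, x3=1, x4=0

1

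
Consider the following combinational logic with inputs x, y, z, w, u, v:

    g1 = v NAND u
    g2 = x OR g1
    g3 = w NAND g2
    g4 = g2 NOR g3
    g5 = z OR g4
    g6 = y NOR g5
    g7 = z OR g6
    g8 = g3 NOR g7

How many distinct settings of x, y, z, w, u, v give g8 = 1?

g8 = g3 NOR g7 must be 1, so both g3 = 0 and g7 = 0.
Enumerating the 64 input combinations, 7 give g8 = 1 and 57 give g8 = 0.

7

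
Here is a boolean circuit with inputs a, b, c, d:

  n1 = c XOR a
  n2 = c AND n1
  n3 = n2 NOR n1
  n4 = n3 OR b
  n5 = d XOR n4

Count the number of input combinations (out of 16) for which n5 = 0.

n5 = d XOR n4 must be 0, so d and n4 are equal.
Enumerating the 16 input combinations, 8 give n5 = 0 and 8 give n5 = 1.

8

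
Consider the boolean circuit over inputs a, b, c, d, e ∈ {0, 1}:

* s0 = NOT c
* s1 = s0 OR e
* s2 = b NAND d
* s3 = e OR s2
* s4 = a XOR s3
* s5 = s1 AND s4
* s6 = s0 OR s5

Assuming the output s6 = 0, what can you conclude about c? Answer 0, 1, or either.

1

s6 = s0 OR s5 must be 0, so both s0 = 0 and s5 = 0.
Every assignment with s6 = 0 has c = 1; there are 12 such assignment(s).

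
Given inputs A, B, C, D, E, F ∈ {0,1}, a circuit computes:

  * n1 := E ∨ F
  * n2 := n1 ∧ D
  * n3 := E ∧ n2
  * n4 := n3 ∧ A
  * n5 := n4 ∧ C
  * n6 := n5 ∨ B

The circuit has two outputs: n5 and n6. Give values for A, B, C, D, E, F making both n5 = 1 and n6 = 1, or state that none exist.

Check with A=1 B=0 C=1 D=1 E=1 F=1:
n1 = E ∨ F = 1 ∨ 1 = 1
n2 = n1 ∧ D = 1 ∧ 1 = 1
n3 = E ∧ n2 = 1 ∧ 1 = 1
n4 = n3 ∧ A = 1 ∧ 1 = 1
n5 = n4 ∧ C = 1 ∧ 1 = 1
n6 = n5 ∨ B = 1 ∨ 0 = 1
So n5 = 1 and n6 = 1.

A=1 B=0 C=1 D=1 E=1 F=1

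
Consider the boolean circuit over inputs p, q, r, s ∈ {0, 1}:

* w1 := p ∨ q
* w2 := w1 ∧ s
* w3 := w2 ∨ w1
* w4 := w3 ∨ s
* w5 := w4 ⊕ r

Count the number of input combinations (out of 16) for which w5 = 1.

8

w5 = w4 ⊕ r must be 1, so w4 and r differ.
Enumerating the 16 input combinations, 8 give w5 = 1 and 8 give w5 = 0.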